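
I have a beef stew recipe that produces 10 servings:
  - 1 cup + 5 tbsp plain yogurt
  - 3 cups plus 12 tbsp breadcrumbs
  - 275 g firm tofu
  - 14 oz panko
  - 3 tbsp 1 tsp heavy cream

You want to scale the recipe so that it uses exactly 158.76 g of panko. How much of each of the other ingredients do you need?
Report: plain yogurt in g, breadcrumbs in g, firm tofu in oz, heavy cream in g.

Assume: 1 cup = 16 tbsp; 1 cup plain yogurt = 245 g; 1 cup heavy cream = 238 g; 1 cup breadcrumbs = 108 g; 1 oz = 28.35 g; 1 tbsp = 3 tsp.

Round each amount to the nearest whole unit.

plain yogurt: 129 g; breadcrumbs: 162 g; firm tofu: 4 oz; heavy cream: 20 g

The original recipe has 396.9 g of panko, so the scaling factor is 158.76 ÷ 396.9 = 2/5 = 0.4.
plain yogurt: (1 cup + 5 tbsp = 1.3125 cup) × 2/5 × 245 g/cup ≈ 129 g
breadcrumbs: (3 cup + 12 tbsp = 3.75 cup) × 2/5 × 108 g/cup = 162 g
firm tofu: 275 g × 2/5 ÷ 28.35 g/oz ≈ 4 oz
heavy cream: (3 tbsp + 1 tsp = 10/3 tbsp) × 2/5 ÷ 16 tbsp/cup × 238 g/cup ≈ 20 g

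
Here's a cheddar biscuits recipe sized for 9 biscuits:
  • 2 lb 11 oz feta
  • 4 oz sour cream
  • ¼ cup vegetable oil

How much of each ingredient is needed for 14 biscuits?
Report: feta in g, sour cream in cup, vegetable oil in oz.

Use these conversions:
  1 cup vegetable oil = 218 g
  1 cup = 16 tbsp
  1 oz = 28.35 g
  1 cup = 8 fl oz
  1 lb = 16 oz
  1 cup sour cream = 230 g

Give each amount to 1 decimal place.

Scaling factor: 14/9.
feta: (2 lb + 11 oz = 2.6875 lb) × 14/9 × 16 oz/lb × 28.35 g/oz = 1896.3 g
sour cream: 4 oz × 14/9 × 28.35 g/oz ÷ 230 g/cup ≈ 0.8 cup
vegetable oil: 0.25 cup × 14/9 × 218 g/cup ÷ 28.35 g/oz ≈ 3.0 oz

feta: 1896.3 g; sour cream: 0.8 cup; vegetable oil: 3.0 oz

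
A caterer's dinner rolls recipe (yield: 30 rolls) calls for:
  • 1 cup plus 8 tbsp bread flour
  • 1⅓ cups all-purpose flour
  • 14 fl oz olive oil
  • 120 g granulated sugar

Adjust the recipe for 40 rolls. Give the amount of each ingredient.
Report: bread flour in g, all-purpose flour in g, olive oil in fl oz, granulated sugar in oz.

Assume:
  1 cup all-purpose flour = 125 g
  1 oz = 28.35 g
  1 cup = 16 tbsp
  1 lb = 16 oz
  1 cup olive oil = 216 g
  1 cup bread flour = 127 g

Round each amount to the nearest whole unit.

Scaling factor: 40/30 = 4/3.
bread flour: (1 cup + 8 tbsp = 1.5 cup) × 4/3 × 127 g/cup = 254 g
all-purpose flour: 4/3 cup × 4/3 × 125 g/cup ≈ 222 g
olive oil: 14 fl oz × 4/3 ≈ 19 fl oz
granulated sugar: 120 g × 4/3 ÷ 28.35 g/oz ≈ 6 oz

bread flour: 254 g; all-purpose flour: 222 g; olive oil: 19 fl oz; granulated sugar: 6 oz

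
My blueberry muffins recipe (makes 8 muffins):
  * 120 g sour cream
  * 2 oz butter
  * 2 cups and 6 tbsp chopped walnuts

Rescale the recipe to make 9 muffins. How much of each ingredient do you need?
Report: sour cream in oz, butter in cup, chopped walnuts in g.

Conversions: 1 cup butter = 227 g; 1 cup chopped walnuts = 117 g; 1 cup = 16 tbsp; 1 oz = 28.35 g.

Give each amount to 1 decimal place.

Scaling factor: 9/8 = 1.125.
sour cream: 120 g × 9/8 ÷ 28.35 g/oz ≈ 4.8 oz
butter: 2 oz × 9/8 × 28.35 g/oz ÷ 227 g/cup ≈ 0.3 cup
chopped walnuts: (2 cup + 6 tbsp = 2.375 cup) × 9/8 × 117 g/cup ≈ 312.6 g

sour cream: 4.8 oz; butter: 0.3 cup; chopped walnuts: 312.6 g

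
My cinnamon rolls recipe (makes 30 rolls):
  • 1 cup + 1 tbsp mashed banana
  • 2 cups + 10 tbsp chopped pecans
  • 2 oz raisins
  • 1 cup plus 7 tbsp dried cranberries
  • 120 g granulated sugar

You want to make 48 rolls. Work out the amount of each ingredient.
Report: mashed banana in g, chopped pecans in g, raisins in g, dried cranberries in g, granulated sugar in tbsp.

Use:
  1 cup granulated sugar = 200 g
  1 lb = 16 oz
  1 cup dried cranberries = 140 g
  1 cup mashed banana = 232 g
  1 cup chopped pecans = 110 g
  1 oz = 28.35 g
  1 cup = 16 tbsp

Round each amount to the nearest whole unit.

mashed banana: 394 g; chopped pecans: 462 g; raisins: 91 g; dried cranberries: 322 g; granulated sugar: 15 tbsp

Scaling factor: 48/30 = 8/5 = 1.6.
mashed banana: (1 cup + 1 tbsp = 1.0625 cup) × 8/5 × 232 g/cup ≈ 394 g
chopped pecans: (2 cup + 10 tbsp = 2.625 cup) × 8/5 × 110 g/cup = 462 g
raisins: 2 oz × 8/5 × 28.35 g/oz ≈ 91 g
dried cranberries: (1 cup + 7 tbsp = 1.4375 cup) × 8/5 × 140 g/cup = 322 g
granulated sugar: 120 g × 8/5 ÷ 200 g/cup × 16 tbsp/cup ≈ 15 tbsp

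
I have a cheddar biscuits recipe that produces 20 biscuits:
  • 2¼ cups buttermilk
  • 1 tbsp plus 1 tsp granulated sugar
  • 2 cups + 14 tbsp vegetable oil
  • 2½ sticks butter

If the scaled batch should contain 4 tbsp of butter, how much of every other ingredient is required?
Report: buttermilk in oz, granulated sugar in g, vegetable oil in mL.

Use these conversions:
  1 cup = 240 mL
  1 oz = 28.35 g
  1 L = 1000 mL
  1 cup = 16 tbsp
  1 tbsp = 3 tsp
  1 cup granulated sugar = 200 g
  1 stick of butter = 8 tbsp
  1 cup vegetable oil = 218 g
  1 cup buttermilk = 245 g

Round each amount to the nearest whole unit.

The original recipe has 20 tbsp of butter, so the scaling factor is 4 ÷ 20 = 1/5 = 0.2.
buttermilk: 2.25 cup × 1/5 × 245 g/cup ÷ 28.35 g/oz ≈ 4 oz
granulated sugar: (1 tbsp + 1 tsp = 4/3 tbsp) × 1/5 ÷ 16 tbsp/cup × 200 g/cup ≈ 3 g
vegetable oil: (2 cup + 14 tbsp = 2.875 cup) × 1/5 × 240 mL/cup = 138 mL

buttermilk: 4 oz; granulated sugar: 3 g; vegetable oil: 138 mL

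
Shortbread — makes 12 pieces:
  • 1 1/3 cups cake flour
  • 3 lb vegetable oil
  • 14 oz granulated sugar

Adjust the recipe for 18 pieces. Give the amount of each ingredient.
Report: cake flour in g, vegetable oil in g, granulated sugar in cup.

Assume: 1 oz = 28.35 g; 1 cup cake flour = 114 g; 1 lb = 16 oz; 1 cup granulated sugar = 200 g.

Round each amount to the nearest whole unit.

cake flour: 228 g; vegetable oil: 2041 g; granulated sugar: 3 cup

Scaling factor: 18/12 = 3/2 = 1.5.
cake flour: 4/3 cup × 3/2 × 114 g/cup = 228 g
vegetable oil: 3 lb × 3/2 × 16 oz/lb × 28.35 g/oz ≈ 2041 g
granulated sugar: 14 oz × 3/2 × 28.35 g/oz ÷ 200 g/cup ≈ 3 cup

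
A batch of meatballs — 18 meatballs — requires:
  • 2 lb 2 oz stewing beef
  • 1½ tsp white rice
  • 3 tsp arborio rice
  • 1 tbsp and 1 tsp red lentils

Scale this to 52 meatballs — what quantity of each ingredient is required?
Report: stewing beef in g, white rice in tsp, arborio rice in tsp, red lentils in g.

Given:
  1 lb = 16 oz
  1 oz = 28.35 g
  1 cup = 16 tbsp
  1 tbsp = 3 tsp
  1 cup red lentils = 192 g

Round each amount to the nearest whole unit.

stewing beef: 2785 g; white rice: 4 tsp; arborio rice: 9 tsp; red lentils: 46 g

Scaling factor: 52/18 = 26/9.
stewing beef: (2 lb + 2 oz = 2.125 lb) × 26/9 × 16 oz/lb × 28.35 g/oz ≈ 2785 g
white rice: 1.5 tsp × 26/9 ≈ 4 tsp
arborio rice: 3 tsp × 26/9 ≈ 9 tsp
red lentils: (1 tbsp + 1 tsp = 4/3 tbsp) × 26/9 ÷ 16 tbsp/cup × 192 g/cup ≈ 46 g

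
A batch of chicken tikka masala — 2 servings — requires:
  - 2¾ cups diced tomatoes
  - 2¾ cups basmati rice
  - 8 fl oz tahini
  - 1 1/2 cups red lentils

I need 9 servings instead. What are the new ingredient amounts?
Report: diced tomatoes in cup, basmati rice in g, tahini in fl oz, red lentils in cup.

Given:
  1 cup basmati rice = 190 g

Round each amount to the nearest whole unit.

diced tomatoes: 12 cup; basmati rice: 2351 g; tahini: 36 fl oz; red lentils: 7 cup

Scaling factor: 9/2 = 4.5.
diced tomatoes: 2.75 cup × 9/2 ≈ 12 cup
basmati rice: 2.75 cup × 9/2 × 190 g/cup ≈ 2351 g
tahini: 8 fl oz × 9/2 = 36 fl oz
red lentils: 1.5 cup × 9/2 ≈ 7 cup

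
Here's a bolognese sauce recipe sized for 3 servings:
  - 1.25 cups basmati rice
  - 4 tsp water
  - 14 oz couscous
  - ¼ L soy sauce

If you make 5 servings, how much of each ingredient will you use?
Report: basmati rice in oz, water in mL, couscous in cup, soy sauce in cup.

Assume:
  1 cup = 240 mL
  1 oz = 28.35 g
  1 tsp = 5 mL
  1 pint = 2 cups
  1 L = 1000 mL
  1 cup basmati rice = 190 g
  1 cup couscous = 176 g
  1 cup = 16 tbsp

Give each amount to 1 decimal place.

basmati rice: 14.0 oz; water: 33.3 mL; couscous: 3.8 cup; soy sauce: 1.7 cup

Scaling factor: 5/3.
basmati rice: 1.25 cup × 5/3 × 190 g/cup ÷ 28.35 g/oz ≈ 14.0 oz
water: 4 tsp × 5/3 × 5 mL/tsp ≈ 33.3 mL
couscous: 14 oz × 5/3 × 28.35 g/oz ÷ 176 g/cup ≈ 3.8 cup
soy sauce: 0.25 L × 5/3 × 1000 mL/L ÷ 240 mL/cup ≈ 1.7 cup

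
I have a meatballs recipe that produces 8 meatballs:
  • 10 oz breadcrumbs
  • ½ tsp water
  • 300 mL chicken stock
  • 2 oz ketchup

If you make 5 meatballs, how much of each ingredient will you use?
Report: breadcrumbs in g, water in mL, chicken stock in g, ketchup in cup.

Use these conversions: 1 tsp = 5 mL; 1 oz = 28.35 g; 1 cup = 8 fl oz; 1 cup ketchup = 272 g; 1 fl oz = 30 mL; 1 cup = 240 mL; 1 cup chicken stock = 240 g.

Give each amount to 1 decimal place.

breadcrumbs: 177.2 g; water: 1.6 mL; chicken stock: 187.5 g; ketchup: 0.1 cup

Scaling factor: 5/8 = 0.625.
breadcrumbs: 10 oz × 5/8 × 28.35 g/oz ≈ 177.2 g
water: 0.5 tsp × 5/8 × 5 mL/tsp ≈ 1.6 mL
chicken stock: 300 mL × 5/8 ÷ 240 mL/cup × 240 g/cup = 187.5 g
ketchup: 2 oz × 5/8 × 28.35 g/oz ÷ 272 g/cup ≈ 0.1 cup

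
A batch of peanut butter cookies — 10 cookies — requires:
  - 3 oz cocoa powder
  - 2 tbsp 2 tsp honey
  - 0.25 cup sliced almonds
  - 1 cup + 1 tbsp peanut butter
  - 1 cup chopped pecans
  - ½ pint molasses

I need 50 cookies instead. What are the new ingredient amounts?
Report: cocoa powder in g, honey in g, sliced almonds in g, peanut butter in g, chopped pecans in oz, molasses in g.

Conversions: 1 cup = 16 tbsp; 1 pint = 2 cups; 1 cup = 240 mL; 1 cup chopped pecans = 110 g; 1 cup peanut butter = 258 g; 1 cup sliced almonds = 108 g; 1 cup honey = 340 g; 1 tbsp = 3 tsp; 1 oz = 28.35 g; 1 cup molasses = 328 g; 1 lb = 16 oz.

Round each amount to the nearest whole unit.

Scaling factor: 50/10 = 5.
cocoa powder: 3 oz × 5 × 28.35 g/oz ≈ 425 g
honey: (2 tbsp + 2 tsp = 8/3 tbsp) × 5 ÷ 16 tbsp/cup × 340 g/cup ≈ 283 g
sliced almonds: 0.25 cup × 5 × 108 g/cup = 135 g
peanut butter: (1 cup + 1 tbsp = 1.0625 cup) × 5 × 258 g/cup ≈ 1371 g
chopped pecans: 1 cup × 5 × 110 g/cup ÷ 28.35 g/oz ≈ 19 oz
molasses: 0.5 pint × 5 × 2 cup/pint × 328 g/cup = 1640 g

cocoa powder: 425 g; honey: 283 g; sliced almonds: 135 g; peanut butter: 1371 g; chopped pecans: 19 oz; molasses: 1640 g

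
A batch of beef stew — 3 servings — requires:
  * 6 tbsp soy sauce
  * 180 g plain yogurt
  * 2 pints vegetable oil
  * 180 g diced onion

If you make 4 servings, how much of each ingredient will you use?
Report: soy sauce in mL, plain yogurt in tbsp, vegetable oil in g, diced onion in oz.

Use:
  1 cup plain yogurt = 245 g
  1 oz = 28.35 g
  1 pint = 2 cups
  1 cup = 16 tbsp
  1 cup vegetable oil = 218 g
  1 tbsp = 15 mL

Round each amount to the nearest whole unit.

Scaling factor: 4/3.
soy sauce: 6 tbsp × 4/3 × 15 mL/tbsp = 120 mL
plain yogurt: 180 g × 4/3 ÷ 245 g/cup × 16 tbsp/cup ≈ 16 tbsp
vegetable oil: 2 pint × 4/3 × 2 cup/pint × 218 g/cup ≈ 1163 g
diced onion: 180 g × 4/3 ÷ 28.35 g/oz ≈ 8 oz

soy sauce: 120 mL; plain yogurt: 16 tbsp; vegetable oil: 1163 g; diced onion: 8 oz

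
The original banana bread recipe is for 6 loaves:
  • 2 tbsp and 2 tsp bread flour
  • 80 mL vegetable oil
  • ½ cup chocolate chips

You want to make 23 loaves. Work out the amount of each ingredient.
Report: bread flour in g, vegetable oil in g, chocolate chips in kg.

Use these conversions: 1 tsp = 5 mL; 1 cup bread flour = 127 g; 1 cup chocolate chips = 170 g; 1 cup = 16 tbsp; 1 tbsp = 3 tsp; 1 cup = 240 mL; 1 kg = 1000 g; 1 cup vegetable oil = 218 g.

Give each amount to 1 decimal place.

bread flour: 81.1 g; vegetable oil: 278.6 g; chocolate chips: 0.3 kg

Scaling factor: 23/6.
bread flour: (2 tbsp + 2 tsp = 8/3 tbsp) × 23/6 ÷ 16 tbsp/cup × 127 g/cup ≈ 81.1 g
vegetable oil: 80 mL × 23/6 ÷ 240 mL/cup × 218 g/cup ≈ 278.6 g
chocolate chips: 0.5 cup × 23/6 × 170 g/cup ÷ 1000 g/kg ≈ 0.3 kg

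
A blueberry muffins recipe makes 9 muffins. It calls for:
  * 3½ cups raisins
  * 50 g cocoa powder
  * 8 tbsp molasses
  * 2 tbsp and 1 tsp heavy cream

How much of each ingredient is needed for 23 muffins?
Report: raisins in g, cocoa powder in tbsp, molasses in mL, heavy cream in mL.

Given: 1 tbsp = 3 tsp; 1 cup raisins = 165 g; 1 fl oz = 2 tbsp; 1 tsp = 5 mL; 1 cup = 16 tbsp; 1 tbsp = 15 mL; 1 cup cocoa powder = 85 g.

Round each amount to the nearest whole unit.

raisins: 1476 g; cocoa powder: 24 tbsp; molasses: 307 mL; heavy cream: 89 mL

Scaling factor: 23/9.
raisins: 3.5 cup × 23/9 × 165 g/cup ≈ 1476 g
cocoa powder: 50 g × 23/9 ÷ 85 g/cup × 16 tbsp/cup ≈ 24 tbsp
molasses: 8 tbsp × 23/9 × 15 mL/tbsp ≈ 307 mL
heavy cream: (2 tbsp + 1 tsp = 7/3 tbsp) × 23/9 × 15 mL/tbsp ≈ 89 mL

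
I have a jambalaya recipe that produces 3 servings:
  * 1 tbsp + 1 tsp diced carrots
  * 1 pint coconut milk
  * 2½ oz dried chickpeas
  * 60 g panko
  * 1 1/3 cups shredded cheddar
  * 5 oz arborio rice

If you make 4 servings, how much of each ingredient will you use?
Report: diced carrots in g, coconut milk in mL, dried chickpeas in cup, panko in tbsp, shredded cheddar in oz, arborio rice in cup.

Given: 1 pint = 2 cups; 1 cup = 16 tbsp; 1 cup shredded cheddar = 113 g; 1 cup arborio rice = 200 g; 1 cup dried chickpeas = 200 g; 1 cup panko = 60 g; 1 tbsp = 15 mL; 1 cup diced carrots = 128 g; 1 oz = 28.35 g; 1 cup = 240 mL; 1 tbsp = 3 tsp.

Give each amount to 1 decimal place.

diced carrots: 14.2 g; coconut milk: 640.0 mL; dried chickpeas: 0.5 cup; panko: 21.3 tbsp; shredded cheddar: 7.1 oz; arborio rice: 0.9 cup

Scaling factor: 4/3.
diced carrots: (1 tbsp + 1 tsp = 4/3 tbsp) × 4/3 ÷ 16 tbsp/cup × 128 g/cup ≈ 14.2 g
coconut milk: 1 pint × 4/3 × 2 cup/pint × 240 mL/cup = 640.0 mL
dried chickpeas: 2.5 oz × 4/3 × 28.35 g/oz ÷ 200 g/cup ≈ 0.5 cup
panko: 60 g × 4/3 ÷ 60 g/cup × 16 tbsp/cup ≈ 21.3 tbsp
shredded cheddar: 4/3 cup × 4/3 × 113 g/cup ÷ 28.35 g/oz ≈ 7.1 oz
arborio rice: 5 oz × 4/3 × 28.35 g/oz ÷ 200 g/cup ≈ 0.9 cup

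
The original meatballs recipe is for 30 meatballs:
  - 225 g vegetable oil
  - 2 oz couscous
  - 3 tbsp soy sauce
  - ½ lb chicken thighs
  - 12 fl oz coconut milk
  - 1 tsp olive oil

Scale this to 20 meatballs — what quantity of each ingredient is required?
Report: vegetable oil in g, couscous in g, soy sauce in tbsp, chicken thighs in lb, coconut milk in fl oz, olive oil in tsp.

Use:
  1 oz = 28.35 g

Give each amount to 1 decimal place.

Scaling factor: 20/30 = 2/3.
vegetable oil: 225 g × 2/3 = 150.0 g
couscous: 2 oz × 2/3 × 28.35 g/oz = 37.8 g
soy sauce: 3 tbsp × 2/3 = 2.0 tbsp
chicken thighs: 0.5 lb × 2/3 ≈ 0.3 lb
coconut milk: 12 fl oz × 2/3 = 8.0 fl oz
olive oil: 1 tsp × 2/3 ≈ 0.7 tsp

vegetable oil: 150.0 g; couscous: 37.8 g; soy sauce: 2.0 tbsp; chicken thighs: 0.3 lb; coconut milk: 8.0 fl oz; olive oil: 0.7 tsp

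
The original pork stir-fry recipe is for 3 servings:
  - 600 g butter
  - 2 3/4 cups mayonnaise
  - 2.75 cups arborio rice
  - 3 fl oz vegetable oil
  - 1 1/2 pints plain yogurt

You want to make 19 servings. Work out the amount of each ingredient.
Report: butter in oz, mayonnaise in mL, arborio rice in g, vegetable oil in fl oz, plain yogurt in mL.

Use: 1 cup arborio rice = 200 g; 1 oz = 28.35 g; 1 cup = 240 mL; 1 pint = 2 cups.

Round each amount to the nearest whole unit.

Scaling factor: 19/3.
butter: 600 g × 19/3 ÷ 28.35 g/oz ≈ 134 oz
mayonnaise: 2.75 cup × 19/3 × 240 mL/cup = 4180 mL
arborio rice: 2.75 cup × 19/3 × 200 g/cup ≈ 3483 g
vegetable oil: 3 fl oz × 19/3 = 19 fl oz
plain yogurt: 1.5 pint × 19/3 × 2 cup/pint × 240 mL/cup = 4560 mL

butter: 134 oz; mayonnaise: 4180 mL; arborio rice: 3483 g; vegetable oil: 19 fl oz; plain yogurt: 4560 mL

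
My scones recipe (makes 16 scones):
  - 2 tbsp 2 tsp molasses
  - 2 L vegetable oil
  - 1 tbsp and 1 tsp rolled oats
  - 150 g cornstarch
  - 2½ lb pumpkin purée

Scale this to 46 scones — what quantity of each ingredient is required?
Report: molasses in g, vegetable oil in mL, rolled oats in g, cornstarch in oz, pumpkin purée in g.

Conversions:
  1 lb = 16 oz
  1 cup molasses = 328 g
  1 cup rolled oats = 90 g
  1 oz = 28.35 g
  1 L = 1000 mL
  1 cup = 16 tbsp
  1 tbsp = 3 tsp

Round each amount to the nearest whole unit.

molasses: 157 g; vegetable oil: 5750 mL; rolled oats: 22 g; cornstarch: 15 oz; pumpkin purée: 3260 g

Scaling factor: 46/16 = 23/8 = 2.875.
molasses: (2 tbsp + 2 tsp = 8/3 tbsp) × 23/8 ÷ 16 tbsp/cup × 328 g/cup ≈ 157 g
vegetable oil: 2 L × 23/8 × 1000 mL/L = 5750 mL
rolled oats: (1 tbsp + 1 tsp = 4/3 tbsp) × 23/8 ÷ 16 tbsp/cup × 90 g/cup ≈ 22 g
cornstarch: 150 g × 23/8 ÷ 28.35 g/oz ≈ 15 oz
pumpkin purée: 2.5 lb × 23/8 × 16 oz/lb × 28.35 g/oz ≈ 3260 g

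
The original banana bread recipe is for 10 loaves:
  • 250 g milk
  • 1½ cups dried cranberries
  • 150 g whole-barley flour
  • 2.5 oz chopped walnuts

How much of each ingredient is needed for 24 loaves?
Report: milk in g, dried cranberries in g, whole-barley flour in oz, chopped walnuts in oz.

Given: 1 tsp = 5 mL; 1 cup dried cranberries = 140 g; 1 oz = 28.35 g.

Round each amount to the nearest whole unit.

milk: 600 g; dried cranberries: 504 g; whole-barley flour: 13 oz; chopped walnuts: 6 oz

Scaling factor: 24/10 = 12/5 = 2.4.
milk: 250 g × 12/5 = 600 g
dried cranberries: 1.5 cup × 12/5 × 140 g/cup = 504 g
whole-barley flour: 150 g × 12/5 ÷ 28.35 g/oz ≈ 13 oz
chopped walnuts: 2.5 oz × 12/5 = 6 oz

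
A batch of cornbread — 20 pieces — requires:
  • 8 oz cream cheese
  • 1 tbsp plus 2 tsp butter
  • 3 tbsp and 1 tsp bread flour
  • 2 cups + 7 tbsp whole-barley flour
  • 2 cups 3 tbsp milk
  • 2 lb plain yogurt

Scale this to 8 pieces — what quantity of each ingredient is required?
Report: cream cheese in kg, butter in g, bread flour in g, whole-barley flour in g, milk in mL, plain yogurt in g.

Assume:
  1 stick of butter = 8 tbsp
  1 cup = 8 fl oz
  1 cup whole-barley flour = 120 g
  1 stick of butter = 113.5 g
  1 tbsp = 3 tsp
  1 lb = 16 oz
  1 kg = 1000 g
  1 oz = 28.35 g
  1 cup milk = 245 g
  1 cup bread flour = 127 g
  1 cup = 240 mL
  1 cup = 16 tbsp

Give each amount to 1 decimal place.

cream cheese: 0.1 kg; butter: 9.5 g; bread flour: 10.6 g; whole-barley flour: 117.0 g; milk: 210.0 mL; plain yogurt: 362.9 g

Scaling factor: 8/20 = 2/5 = 0.4.
cream cheese: 8 oz × 2/5 × 28.35 g/oz ÷ 1000 g/kg ≈ 0.1 kg
butter: (1 tbsp + 2 tsp = 5/3 tbsp) × 2/5 ÷ 8 tbsp/stick × 113.5 g/stick ≈ 9.5 g
bread flour: (3 tbsp + 1 tsp = 10/3 tbsp) × 2/5 ÷ 16 tbsp/cup × 127 g/cup ≈ 10.6 g
whole-barley flour: (2 cup + 7 tbsp = 2.4375 cup) × 2/5 × 120 g/cup = 117.0 g
milk: (2 cup + 3 tbsp = 2.1875 cup) × 2/5 × 240 mL/cup = 210.0 mL
plain yogurt: 2 lb × 2/5 × 16 oz/lb × 28.35 g/oz ≈ 362.9 g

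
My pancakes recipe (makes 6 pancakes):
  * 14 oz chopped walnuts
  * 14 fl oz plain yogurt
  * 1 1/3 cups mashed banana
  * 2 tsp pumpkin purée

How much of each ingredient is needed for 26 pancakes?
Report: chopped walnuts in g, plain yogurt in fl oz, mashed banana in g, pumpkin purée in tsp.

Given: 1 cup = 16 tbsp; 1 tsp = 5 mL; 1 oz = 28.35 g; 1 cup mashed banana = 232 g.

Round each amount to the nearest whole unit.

chopped walnuts: 1720 g; plain yogurt: 61 fl oz; mashed banana: 1340 g; pumpkin purée: 9 tsp

Scaling factor: 26/6 = 13/3.
chopped walnuts: 14 oz × 13/3 × 28.35 g/oz ≈ 1720 g
plain yogurt: 14 fl oz × 13/3 ≈ 61 fl oz
mashed banana: 4/3 cup × 13/3 × 232 g/cup ≈ 1340 g
pumpkin purée: 2 tsp × 13/3 ≈ 9 tsp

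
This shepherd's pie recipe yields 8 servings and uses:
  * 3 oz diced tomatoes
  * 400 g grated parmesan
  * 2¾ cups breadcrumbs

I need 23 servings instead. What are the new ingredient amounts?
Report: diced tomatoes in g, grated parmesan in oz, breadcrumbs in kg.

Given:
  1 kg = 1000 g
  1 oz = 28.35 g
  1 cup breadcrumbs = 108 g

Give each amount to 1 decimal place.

Scaling factor: 23/8 = 2.875.
diced tomatoes: 3 oz × 23/8 × 28.35 g/oz ≈ 244.5 g
grated parmesan: 400 g × 23/8 ÷ 28.35 g/oz ≈ 40.6 oz
breadcrumbs: 2.75 cup × 23/8 × 108 g/cup ÷ 1000 g/kg ≈ 0.9 kg

diced tomatoes: 244.5 g; grated parmesan: 40.6 oz; breadcrumbs: 0.9 kg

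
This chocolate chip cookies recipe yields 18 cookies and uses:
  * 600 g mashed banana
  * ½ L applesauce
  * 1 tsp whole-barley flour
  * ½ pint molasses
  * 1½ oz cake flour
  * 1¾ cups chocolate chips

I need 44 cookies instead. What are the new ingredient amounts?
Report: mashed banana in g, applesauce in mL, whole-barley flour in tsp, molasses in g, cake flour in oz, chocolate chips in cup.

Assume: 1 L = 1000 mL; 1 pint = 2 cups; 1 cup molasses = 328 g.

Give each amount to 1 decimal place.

Scaling factor: 44/18 = 22/9.
mashed banana: 600 g × 22/9 ≈ 1466.7 g
applesauce: 0.5 L × 22/9 × 1000 mL/L ≈ 1222.2 mL
whole-barley flour: 1 tsp × 22/9 ≈ 2.4 tsp
molasses: 0.5 pint × 22/9 × 2 cup/pint × 328 g/cup ≈ 801.8 g
cake flour: 1.5 oz × 22/9 ≈ 3.7 oz
chocolate chips: 1.75 cup × 22/9 ≈ 4.3 cup

mashed banana: 1466.7 g; applesauce: 1222.2 mL; whole-barley flour: 2.4 tsp; molasses: 801.8 g; cake flour: 3.7 oz; chocolate chips: 4.3 cup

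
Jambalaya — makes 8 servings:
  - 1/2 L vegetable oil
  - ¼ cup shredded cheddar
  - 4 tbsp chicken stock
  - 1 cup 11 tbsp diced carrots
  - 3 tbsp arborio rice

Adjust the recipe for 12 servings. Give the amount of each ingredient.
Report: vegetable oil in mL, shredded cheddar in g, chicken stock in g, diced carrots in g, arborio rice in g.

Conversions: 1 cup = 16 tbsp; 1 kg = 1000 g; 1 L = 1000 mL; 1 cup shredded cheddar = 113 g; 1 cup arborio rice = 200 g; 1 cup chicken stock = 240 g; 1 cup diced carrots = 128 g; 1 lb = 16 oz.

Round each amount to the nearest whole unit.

Scaling factor: 12/8 = 3/2 = 1.5.
vegetable oil: 0.5 L × 3/2 × 1000 mL/L = 750 mL
shredded cheddar: 0.25 cup × 3/2 × 113 g/cup ≈ 42 g
chicken stock: 4 tbsp × 3/2 ÷ 16 tbsp/cup × 240 g/cup = 90 g
diced carrots: (1 cup + 11 tbsp = 1.6875 cup) × 3/2 × 128 g/cup = 324 g
arborio rice: 3 tbsp × 3/2 ÷ 16 tbsp/cup × 200 g/cup ≈ 56 g

vegetable oil: 750 mL; shredded cheddar: 42 g; chicken stock: 90 g; diced carrots: 324 g; arborio rice: 56 g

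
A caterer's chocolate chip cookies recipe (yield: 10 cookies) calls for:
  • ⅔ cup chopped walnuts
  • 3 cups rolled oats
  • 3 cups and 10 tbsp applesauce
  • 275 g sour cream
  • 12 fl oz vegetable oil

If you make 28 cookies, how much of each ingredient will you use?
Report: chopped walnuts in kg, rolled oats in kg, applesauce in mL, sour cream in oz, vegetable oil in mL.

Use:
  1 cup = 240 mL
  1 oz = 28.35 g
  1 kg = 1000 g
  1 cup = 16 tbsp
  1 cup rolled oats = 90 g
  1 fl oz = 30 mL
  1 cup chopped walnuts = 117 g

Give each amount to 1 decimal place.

chopped walnuts: 0.2 kg; rolled oats: 0.8 kg; applesauce: 2436.0 mL; sour cream: 27.2 oz; vegetable oil: 1008.0 mL

Scaling factor: 28/10 = 14/5 = 2.8.
chopped walnuts: 2/3 cup × 14/5 × 117 g/cup ÷ 1000 g/kg ≈ 0.2 kg
rolled oats: 3 cup × 14/5 × 90 g/cup ÷ 1000 g/kg ≈ 0.8 kg
applesauce: (3 cup + 10 tbsp = 3.625 cup) × 14/5 × 240 mL/cup = 2436.0 mL
sour cream: 275 g × 14/5 ÷ 28.35 g/oz ≈ 27.2 oz
vegetable oil: 12 fl oz × 14/5 × 30 mL/fl oz = 1008.0 mL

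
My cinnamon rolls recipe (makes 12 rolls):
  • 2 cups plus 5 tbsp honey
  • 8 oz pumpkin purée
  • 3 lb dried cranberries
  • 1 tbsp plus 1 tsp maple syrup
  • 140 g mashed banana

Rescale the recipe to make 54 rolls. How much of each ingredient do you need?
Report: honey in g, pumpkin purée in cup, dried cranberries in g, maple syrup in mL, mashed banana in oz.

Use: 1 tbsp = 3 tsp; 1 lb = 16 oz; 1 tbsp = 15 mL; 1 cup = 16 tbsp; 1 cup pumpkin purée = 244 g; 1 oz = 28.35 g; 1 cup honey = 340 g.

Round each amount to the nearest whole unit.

honey: 3538 g; pumpkin purée: 4 cup; dried cranberries: 6124 g; maple syrup: 90 mL; mashed banana: 22 oz

Scaling factor: 54/12 = 9/2 = 4.5.
honey: (2 cup + 5 tbsp = 2.3125 cup) × 9/2 × 340 g/cup ≈ 3538 g
pumpkin purée: 8 oz × 9/2 × 28.35 g/oz ÷ 244 g/cup ≈ 4 cup
dried cranberries: 3 lb × 9/2 × 16 oz/lb × 28.35 g/oz ≈ 6124 g
maple syrup: (1 tbsp + 1 tsp = 4/3 tbsp) × 9/2 × 15 mL/tbsp = 90 mL
mashed banana: 140 g × 9/2 ÷ 28.35 g/oz ≈ 22 oz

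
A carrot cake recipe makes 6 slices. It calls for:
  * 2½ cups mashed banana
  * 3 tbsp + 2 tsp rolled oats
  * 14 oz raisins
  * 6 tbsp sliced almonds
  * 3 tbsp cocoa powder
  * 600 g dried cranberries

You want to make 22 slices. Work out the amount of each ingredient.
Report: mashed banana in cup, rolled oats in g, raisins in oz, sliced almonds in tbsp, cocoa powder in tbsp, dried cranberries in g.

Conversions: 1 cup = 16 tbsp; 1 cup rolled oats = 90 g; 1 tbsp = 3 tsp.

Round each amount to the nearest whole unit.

Scaling factor: 22/6 = 11/3.
mashed banana: 2.5 cup × 11/3 ≈ 9 cup
rolled oats: (3 tbsp + 2 tsp = 11/3 tbsp) × 11/3 ÷ 16 tbsp/cup × 90 g/cup ≈ 76 g
raisins: 14 oz × 11/3 ≈ 51 oz
sliced almonds: 6 tbsp × 11/3 = 22 tbsp
cocoa powder: 3 tbsp × 11/3 = 11 tbsp
dried cranberries: 600 g × 11/3 = 2200 g

mashed banana: 9 cup; rolled oats: 76 g; raisins: 51 oz; sliced almonds: 22 tbsp; cocoa powder: 11 tbsp; dried cranberries: 2200 g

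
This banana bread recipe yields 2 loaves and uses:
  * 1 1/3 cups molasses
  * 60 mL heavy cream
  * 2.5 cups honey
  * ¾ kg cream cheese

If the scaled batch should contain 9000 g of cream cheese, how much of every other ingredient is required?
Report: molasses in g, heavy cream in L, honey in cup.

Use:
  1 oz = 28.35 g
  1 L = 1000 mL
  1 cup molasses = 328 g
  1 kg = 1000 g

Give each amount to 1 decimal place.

The original recipe has 750 g of cream cheese, so the scaling factor is 9000 ÷ 750 = 12.
molasses: 4/3 cup × 12 × 328 g/cup = 5248.0 g
heavy cream: 60 mL × 12 ÷ 1000 mL/L ≈ 0.7 L
honey: 2.5 cup × 12 = 30.0 cup

molasses: 5248.0 g; heavy cream: 0.7 L; honey: 30.0 cup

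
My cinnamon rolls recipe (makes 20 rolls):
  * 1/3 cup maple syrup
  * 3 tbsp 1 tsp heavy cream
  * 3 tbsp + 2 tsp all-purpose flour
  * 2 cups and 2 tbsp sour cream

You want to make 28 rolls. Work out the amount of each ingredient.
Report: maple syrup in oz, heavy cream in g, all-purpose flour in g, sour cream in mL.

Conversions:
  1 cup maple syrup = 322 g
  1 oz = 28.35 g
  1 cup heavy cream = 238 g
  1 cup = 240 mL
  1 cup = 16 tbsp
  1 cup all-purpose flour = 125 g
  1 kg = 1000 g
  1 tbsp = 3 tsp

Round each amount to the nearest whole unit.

maple syrup: 5 oz; heavy cream: 69 g; all-purpose flour: 40 g; sour cream: 714 mL

Scaling factor: 28/20 = 7/5 = 1.4.
maple syrup: 1/3 cup × 7/5 × 322 g/cup ÷ 28.35 g/oz ≈ 5 oz
heavy cream: (3 tbsp + 1 tsp = 10/3 tbsp) × 7/5 ÷ 16 tbsp/cup × 238 g/cup ≈ 69 g
all-purpose flour: (3 tbsp + 2 tsp = 11/3 tbsp) × 7/5 ÷ 16 tbsp/cup × 125 g/cup ≈ 40 g
sour cream: (2 cup + 2 tbsp = 2.125 cup) × 7/5 × 240 mL/cup = 714 mL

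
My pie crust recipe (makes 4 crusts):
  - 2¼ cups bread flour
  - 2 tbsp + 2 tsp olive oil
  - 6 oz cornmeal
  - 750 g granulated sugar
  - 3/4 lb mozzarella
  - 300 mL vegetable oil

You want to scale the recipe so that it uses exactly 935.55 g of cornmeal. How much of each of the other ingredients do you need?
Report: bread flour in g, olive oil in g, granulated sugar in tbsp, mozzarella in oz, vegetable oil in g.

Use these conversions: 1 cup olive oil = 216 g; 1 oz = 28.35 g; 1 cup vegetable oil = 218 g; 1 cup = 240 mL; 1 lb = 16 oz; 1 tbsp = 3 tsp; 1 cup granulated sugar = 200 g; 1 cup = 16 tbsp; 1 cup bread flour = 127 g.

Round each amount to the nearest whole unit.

The original recipe has 170.1 g of cornmeal, so the scaling factor is 935.55 ÷ 170.1 = 11/2 = 5.5.
bread flour: 2.25 cup × 11/2 × 127 g/cup ≈ 1572 g
olive oil: (2 tbsp + 2 tsp = 8/3 tbsp) × 11/2 ÷ 16 tbsp/cup × 216 g/cup = 198 g
granulated sugar: 750 g × 11/2 ÷ 200 g/cup × 16 tbsp/cup = 330 tbsp
mozzarella: 0.75 lb × 11/2 × 16 oz/lb = 66 oz
vegetable oil: 300 mL × 11/2 ÷ 240 mL/cup × 218 g/cup ≈ 1499 g

bread flour: 1572 g; olive oil: 198 g; granulated sugar: 330 tbsp; mozzarella: 66 oz; vegetable oil: 1499 g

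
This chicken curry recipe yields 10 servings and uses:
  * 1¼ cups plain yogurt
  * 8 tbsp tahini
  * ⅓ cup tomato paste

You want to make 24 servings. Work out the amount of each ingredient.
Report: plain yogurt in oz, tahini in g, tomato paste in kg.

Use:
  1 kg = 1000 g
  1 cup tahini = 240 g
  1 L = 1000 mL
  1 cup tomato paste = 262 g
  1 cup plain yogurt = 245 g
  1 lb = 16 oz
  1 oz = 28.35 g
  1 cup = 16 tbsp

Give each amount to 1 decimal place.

Scaling factor: 24/10 = 12/5 = 2.4.
plain yogurt: 1.25 cup × 12/5 × 245 g/cup ÷ 28.35 g/oz ≈ 25.9 oz
tahini: 8 tbsp × 12/5 ÷ 16 tbsp/cup × 240 g/cup = 288.0 g
tomato paste: 1/3 cup × 12/5 × 262 g/cup ÷ 1000 g/kg ≈ 0.2 kg

plain yogurt: 25.9 oz; tahini: 288.0 g; tomato paste: 0.2 kg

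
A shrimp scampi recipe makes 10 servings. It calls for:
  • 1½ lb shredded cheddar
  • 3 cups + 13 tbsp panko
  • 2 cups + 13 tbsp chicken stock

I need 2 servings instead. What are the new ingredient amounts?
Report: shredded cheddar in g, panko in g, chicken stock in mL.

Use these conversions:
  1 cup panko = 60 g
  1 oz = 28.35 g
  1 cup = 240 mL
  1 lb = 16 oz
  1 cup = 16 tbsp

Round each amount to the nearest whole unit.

shredded cheddar: 136 g; panko: 46 g; chicken stock: 135 mL

Scaling factor: 2/10 = 1/5 = 0.2.
shredded cheddar: 1.5 lb × 1/5 × 16 oz/lb × 28.35 g/oz ≈ 136 g
panko: (3 cup + 13 tbsp = 3.8125 cup) × 1/5 × 60 g/cup ≈ 46 g
chicken stock: (2 cup + 13 tbsp = 2.8125 cup) × 1/5 × 240 mL/cup = 135 mL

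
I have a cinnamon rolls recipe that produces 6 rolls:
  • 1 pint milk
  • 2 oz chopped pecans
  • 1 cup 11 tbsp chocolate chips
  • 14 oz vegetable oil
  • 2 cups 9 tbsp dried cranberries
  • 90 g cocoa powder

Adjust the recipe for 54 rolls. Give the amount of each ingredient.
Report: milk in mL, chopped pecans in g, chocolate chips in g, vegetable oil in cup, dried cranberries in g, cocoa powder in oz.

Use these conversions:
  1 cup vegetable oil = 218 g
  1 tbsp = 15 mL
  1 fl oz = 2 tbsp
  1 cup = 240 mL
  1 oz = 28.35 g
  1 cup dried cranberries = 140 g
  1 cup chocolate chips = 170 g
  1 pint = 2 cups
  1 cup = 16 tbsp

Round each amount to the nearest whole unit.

Scaling factor: 54/6 = 9.
milk: 1 pint × 9 × 2 cup/pint × 240 mL/cup = 4320 mL
chopped pecans: 2 oz × 9 × 28.35 g/oz ≈ 510 g
chocolate chips: (1 cup + 11 tbsp = 1.6875 cup) × 9 × 170 g/cup ≈ 2582 g
vegetable oil: 14 oz × 9 × 28.35 g/oz ÷ 218 g/cup ≈ 16 cup
dried cranberries: (2 cup + 9 tbsp = 2.5625 cup) × 9 × 140 g/cup ≈ 3229 g
cocoa powder: 90 g × 9 ÷ 28.35 g/oz ≈ 29 oz

milk: 4320 mL; chopped pecans: 510 g; chocolate chips: 2582 g; vegetable oil: 16 cup; dried cranberries: 3229 g; cocoa powder: 29 oz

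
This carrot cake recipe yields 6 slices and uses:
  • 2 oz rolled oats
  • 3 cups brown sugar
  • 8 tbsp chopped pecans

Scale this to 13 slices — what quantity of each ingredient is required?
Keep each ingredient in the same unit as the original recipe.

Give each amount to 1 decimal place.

Scaling factor: 13/6.
rolled oats: 2 oz × 13/6 ≈ 4.3 oz
brown sugar: 3 cup × 13/6 = 6.5 cup
chopped pecans: 8 tbsp × 13/6 ≈ 17.3 tbsp

rolled oats: 4.3 oz; brown sugar: 6.5 cup; chopped pecans: 17.3 tbsp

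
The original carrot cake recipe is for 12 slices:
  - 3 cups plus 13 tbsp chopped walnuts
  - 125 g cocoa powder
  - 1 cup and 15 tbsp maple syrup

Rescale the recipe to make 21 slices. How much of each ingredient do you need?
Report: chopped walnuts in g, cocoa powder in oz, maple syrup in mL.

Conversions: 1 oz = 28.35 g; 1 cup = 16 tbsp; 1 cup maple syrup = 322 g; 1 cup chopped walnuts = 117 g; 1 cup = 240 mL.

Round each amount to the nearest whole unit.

Scaling factor: 21/12 = 7/4 = 1.75.
chopped walnuts: (3 cup + 13 tbsp = 3.8125 cup) × 7/4 × 117 g/cup ≈ 781 g
cocoa powder: 125 g × 7/4 ÷ 28.35 g/oz ≈ 8 oz
maple syrup: (1 cup + 15 tbsp = 1.9375 cup) × 7/4 × 240 mL/cup ≈ 814 mL

chopped walnuts: 781 g; cocoa powder: 8 oz; maple syrup: 814 mL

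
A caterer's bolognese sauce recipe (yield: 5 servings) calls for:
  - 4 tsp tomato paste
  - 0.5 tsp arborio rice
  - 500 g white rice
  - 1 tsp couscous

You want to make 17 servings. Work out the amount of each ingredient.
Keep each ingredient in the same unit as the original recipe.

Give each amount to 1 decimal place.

Scaling factor: 17/5 = 3.4.
tomato paste: 4 tsp × 17/5 = 13.6 tsp
arborio rice: 0.5 tsp × 17/5 = 1.7 tsp
white rice: 500 g × 17/5 = 1700.0 g
couscous: 1 tsp × 17/5 = 3.4 tsp

tomato paste: 13.6 tsp; arborio rice: 1.7 tsp; white rice: 1700.0 g; couscous: 3.4 tsp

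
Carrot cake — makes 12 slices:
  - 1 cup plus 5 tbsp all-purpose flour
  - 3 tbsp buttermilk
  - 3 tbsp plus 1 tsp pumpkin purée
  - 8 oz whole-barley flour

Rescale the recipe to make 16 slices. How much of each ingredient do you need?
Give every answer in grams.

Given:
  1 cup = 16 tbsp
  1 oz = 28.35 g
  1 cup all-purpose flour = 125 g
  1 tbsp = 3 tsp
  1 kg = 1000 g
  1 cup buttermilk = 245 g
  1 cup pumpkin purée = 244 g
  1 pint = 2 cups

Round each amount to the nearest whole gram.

all-purpose flour: 219 g; buttermilk: 61 g; pumpkin purée: 68 g; whole-barley flour: 302 g

Scaling factor: 16/12 = 4/3.
all-purpose flour: (1 cup + 5 tbsp = 1.3125 cup) × 4/3 × 125 g/cup ≈ 219 g
buttermilk: 3 tbsp × 4/3 ÷ 16 tbsp/cup × 245 g/cup ≈ 61 g
pumpkin purée: (3 tbsp + 1 tsp = 10/3 tbsp) × 4/3 ÷ 16 tbsp/cup × 244 g/cup ≈ 68 g
whole-barley flour: 8 oz × 4/3 × 28.35 g/oz ≈ 302 g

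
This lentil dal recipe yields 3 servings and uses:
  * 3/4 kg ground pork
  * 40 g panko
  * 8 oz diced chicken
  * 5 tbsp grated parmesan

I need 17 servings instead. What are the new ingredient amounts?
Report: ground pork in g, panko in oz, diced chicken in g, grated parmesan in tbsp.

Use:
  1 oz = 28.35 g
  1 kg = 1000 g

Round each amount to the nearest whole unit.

Scaling factor: 17/3.
ground pork: 0.75 kg × 17/3 × 1000 g/kg = 4250 g
panko: 40 g × 17/3 ÷ 28.35 g/oz ≈ 8 oz
diced chicken: 8 oz × 17/3 × 28.35 g/oz ≈ 1285 g
grated parmesan: 5 tbsp × 17/3 ≈ 28 tbsp

ground pork: 4250 g; panko: 8 oz; diced chicken: 1285 g; grated parmesan: 28 tbsp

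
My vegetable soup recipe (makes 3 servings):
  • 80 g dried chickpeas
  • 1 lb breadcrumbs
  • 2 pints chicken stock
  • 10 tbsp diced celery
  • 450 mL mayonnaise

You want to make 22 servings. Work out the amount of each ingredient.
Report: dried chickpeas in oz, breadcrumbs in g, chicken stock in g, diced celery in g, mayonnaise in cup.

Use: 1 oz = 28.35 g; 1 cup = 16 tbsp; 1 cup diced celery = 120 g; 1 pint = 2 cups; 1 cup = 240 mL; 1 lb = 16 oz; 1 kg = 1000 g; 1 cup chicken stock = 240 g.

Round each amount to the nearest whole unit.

Scaling factor: 22/3.
dried chickpeas: 80 g × 22/3 ÷ 28.35 g/oz ≈ 21 oz
breadcrumbs: 1 lb × 22/3 × 16 oz/lb × 28.35 g/oz ≈ 3326 g
chicken stock: 2 pint × 22/3 × 2 cup/pint × 240 g/cup = 7040 g
diced celery: 10 tbsp × 22/3 ÷ 16 tbsp/cup × 120 g/cup = 550 g
mayonnaise: 450 mL × 22/3 ÷ 240 mL/cup ≈ 14 cup

dried chickpeas: 21 oz; breadcrumbs: 3326 g; chicken stock: 7040 g; diced celery: 550 g; mayonnaise: 14 cup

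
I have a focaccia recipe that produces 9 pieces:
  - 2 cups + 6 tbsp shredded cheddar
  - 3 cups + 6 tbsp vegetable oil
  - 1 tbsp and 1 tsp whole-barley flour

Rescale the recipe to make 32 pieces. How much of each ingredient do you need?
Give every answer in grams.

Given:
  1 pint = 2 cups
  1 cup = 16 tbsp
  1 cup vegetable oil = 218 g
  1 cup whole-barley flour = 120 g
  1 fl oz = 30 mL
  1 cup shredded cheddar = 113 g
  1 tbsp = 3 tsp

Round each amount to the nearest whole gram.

Scaling factor: 32/9.
shredded cheddar: (2 cup + 6 tbsp = 2.375 cup) × 32/9 × 113 g/cup ≈ 954 g
vegetable oil: (3 cup + 6 tbsp = 3.375 cup) × 32/9 × 218 g/cup = 2616 g
whole-barley flour: (1 tbsp + 1 tsp = 4/3 tbsp) × 32/9 ÷ 16 tbsp/cup × 120 g/cup ≈ 36 g

shredded cheddar: 954 g; vegetable oil: 2616 g; whole-barley flour: 36 g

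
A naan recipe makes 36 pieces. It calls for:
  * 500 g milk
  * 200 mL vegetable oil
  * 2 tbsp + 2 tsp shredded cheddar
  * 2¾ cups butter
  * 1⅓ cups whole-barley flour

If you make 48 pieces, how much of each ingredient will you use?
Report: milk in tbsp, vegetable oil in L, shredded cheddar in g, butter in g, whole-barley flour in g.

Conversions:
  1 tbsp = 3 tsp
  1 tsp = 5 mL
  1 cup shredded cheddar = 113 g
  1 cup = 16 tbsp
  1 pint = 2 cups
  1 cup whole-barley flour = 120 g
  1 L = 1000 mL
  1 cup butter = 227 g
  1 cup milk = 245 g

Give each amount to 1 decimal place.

Scaling factor: 48/36 = 4/3.
milk: 500 g × 4/3 ÷ 245 g/cup × 16 tbsp/cup ≈ 43.5 tbsp
vegetable oil: 200 mL × 4/3 ÷ 1000 mL/L ≈ 0.3 L
shredded cheddar: (2 tbsp + 2 tsp = 8/3 tbsp) × 4/3 ÷ 16 tbsp/cup × 113 g/cup ≈ 25.1 g
butter: 2.75 cup × 4/3 × 227 g/cup ≈ 832.3 g
whole-barley flour: 4/3 cup × 4/3 × 120 g/cup ≈ 213.3 g

milk: 43.5 tbsp; vegetable oil: 0.3 L; shredded cheddar: 25.1 g; butter: 832.3 g; whole-barley flour: 213.3 g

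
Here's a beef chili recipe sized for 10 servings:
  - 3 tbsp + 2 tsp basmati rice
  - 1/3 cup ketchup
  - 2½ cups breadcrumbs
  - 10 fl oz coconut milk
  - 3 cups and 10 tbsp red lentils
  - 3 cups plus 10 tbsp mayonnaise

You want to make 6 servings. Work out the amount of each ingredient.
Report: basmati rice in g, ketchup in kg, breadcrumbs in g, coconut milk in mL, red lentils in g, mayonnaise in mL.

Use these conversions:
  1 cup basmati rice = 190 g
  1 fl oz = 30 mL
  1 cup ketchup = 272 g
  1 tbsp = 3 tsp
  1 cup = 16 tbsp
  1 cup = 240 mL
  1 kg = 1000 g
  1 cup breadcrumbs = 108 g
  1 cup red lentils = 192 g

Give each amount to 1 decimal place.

basmati rice: 26.1 g; ketchup: 0.1 kg; breadcrumbs: 162.0 g; coconut milk: 180.0 mL; red lentils: 417.6 g; mayonnaise: 522.0 mL

Scaling factor: 6/10 = 3/5 = 0.6.
basmati rice: (3 tbsp + 2 tsp = 11/3 tbsp) × 3/5 ÷ 16 tbsp/cup × 190 g/cup ≈ 26.1 g
ketchup: 1/3 cup × 3/5 × 272 g/cup ÷ 1000 g/kg ≈ 0.1 kg
breadcrumbs: 2.5 cup × 3/5 × 108 g/cup = 162.0 g
coconut milk: 10 fl oz × 3/5 × 30 mL/fl oz = 180.0 mL
red lentils: (3 cup + 10 tbsp = 3.625 cup) × 3/5 × 192 g/cup = 417.6 g
mayonnaise: (3 cup + 10 tbsp = 3.625 cup) × 3/5 × 240 mL/cup = 522.0 mL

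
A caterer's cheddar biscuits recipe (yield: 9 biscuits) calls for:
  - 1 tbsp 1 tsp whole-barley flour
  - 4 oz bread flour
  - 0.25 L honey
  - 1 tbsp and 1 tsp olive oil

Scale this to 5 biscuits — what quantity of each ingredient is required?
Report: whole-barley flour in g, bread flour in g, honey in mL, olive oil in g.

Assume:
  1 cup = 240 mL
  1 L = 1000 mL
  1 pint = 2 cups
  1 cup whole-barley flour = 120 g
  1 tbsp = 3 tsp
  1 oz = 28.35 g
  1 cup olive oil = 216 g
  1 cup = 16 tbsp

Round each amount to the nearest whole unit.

whole-barley flour: 6 g; bread flour: 63 g; honey: 139 mL; olive oil: 10 g

Scaling factor: 5/9.
whole-barley flour: (1 tbsp + 1 tsp = 4/3 tbsp) × 5/9 ÷ 16 tbsp/cup × 120 g/cup ≈ 6 g
bread flour: 4 oz × 5/9 × 28.35 g/oz = 63 g
honey: 0.25 L × 5/9 × 1000 mL/L ≈ 139 mL
olive oil: (1 tbsp + 1 tsp = 4/3 tbsp) × 5/9 ÷ 16 tbsp/cup × 216 g/cup = 10 g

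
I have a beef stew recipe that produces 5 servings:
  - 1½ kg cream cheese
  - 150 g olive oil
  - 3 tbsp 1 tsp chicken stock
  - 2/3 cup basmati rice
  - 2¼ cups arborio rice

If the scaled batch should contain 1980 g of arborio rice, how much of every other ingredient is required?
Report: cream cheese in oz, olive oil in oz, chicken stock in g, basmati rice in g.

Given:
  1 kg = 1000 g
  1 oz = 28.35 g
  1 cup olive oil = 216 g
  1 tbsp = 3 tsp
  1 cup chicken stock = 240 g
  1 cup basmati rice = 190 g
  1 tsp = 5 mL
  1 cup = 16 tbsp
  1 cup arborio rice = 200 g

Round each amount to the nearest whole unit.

cream cheese: 233 oz; olive oil: 23 oz; chicken stock: 220 g; basmati rice: 557 g

The original recipe has 450 g of arborio rice, so the scaling factor is 1980 ÷ 450 = 22/5 = 4.4.
cream cheese: 1.5 kg × 22/5 × 1000 g/kg ÷ 28.35 g/oz ≈ 233 oz
olive oil: 150 g × 22/5 ÷ 28.35 g/oz ≈ 23 oz
chicken stock: (3 tbsp + 1 tsp = 10/3 tbsp) × 22/5 ÷ 16 tbsp/cup × 240 g/cup = 220 g
basmati rice: 2/3 cup × 22/5 × 190 g/cup ≈ 557 g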